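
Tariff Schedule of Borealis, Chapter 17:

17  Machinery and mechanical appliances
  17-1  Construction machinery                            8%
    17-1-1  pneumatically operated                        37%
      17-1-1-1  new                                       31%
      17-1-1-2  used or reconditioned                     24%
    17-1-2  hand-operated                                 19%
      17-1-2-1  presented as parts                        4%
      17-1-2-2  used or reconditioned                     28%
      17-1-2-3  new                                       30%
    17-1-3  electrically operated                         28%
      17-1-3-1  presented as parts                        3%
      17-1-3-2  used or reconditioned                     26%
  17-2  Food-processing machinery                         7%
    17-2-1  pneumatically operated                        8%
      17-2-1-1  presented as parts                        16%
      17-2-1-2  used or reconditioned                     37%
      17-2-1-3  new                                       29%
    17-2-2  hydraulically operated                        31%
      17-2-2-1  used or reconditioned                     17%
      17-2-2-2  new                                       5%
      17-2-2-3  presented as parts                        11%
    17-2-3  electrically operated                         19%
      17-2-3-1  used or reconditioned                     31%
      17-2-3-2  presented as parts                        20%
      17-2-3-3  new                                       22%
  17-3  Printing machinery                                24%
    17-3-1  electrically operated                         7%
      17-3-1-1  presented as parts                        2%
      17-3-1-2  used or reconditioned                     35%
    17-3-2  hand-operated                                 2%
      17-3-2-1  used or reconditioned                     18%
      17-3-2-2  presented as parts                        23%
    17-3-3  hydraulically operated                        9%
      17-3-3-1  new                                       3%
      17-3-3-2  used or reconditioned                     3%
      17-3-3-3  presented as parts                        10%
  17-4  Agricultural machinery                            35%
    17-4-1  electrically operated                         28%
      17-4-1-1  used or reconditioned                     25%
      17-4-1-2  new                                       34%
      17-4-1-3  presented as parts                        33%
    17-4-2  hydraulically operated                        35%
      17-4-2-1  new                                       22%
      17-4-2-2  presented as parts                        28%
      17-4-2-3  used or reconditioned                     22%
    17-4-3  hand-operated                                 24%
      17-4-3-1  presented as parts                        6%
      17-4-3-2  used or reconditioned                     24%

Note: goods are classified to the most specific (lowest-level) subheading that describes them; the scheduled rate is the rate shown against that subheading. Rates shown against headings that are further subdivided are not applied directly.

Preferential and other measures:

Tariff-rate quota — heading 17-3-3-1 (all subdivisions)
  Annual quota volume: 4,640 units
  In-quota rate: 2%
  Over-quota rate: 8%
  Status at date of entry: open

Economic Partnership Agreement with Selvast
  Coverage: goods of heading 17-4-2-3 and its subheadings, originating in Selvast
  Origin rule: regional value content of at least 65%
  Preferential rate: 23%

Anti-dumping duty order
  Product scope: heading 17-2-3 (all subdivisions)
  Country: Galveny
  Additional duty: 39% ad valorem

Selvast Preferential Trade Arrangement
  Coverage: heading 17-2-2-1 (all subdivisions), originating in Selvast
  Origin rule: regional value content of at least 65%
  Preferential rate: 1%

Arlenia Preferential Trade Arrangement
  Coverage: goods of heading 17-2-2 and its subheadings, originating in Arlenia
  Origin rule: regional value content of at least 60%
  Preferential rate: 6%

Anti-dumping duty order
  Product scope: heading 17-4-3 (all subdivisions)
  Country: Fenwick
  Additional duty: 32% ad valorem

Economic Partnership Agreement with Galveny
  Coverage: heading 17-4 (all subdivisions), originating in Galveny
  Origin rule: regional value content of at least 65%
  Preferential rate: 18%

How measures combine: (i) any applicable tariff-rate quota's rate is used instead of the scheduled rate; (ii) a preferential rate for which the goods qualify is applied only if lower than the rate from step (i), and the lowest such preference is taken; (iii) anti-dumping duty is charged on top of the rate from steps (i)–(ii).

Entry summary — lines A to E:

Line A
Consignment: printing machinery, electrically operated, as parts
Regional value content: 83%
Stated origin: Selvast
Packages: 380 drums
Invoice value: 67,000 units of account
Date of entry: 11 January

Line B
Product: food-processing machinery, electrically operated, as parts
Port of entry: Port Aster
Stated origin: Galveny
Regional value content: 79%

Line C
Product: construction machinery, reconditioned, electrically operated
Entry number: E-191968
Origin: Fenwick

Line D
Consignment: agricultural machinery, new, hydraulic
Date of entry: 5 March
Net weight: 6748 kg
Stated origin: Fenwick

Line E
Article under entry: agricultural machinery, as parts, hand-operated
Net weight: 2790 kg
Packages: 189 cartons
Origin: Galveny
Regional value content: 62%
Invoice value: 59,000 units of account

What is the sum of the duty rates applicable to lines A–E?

Line A: printing → 17-3; electrically operated → 17-3-1; as parts → 17-3-1-1. Scheduled 2%. Selvast agreement on 17-4-2-3: 17-3-1-1 not covered; Selvast agreement on 17-2-2-1: 17-3-1-1 not covered. → 2%.
Line B: food-processing → 17-2; electrically operated → 17-2-3; as parts → 17-2-3-2. Scheduled 20%. Galveny agreement on 17-4: 17-2-3-2 not covered; anti-dumping (Galveny, 17-2-3): +39%; total 20% + 39% = 59%. → 59%.
Line C: construction → 17-1; electrically operated → 17-1-3; reconditioned → 17-1-3-2. Scheduled 26%. No special measure applies. → 26%.
Line D: agricultural → 17-4; hydraulic → 17-4-2; new → 17-4-2-1. Scheduled 22%. No special measure applies. → 22%.
Line E: agricultural → 17-4; hand-operated → 17-4-3; as parts → 17-4-3-1. Scheduled 6%. Galveny agreement on 17-4: RVC < 65%. → 6%.
Sum: 2% + 59% + 26% + 22% + 6% = 115%.

115%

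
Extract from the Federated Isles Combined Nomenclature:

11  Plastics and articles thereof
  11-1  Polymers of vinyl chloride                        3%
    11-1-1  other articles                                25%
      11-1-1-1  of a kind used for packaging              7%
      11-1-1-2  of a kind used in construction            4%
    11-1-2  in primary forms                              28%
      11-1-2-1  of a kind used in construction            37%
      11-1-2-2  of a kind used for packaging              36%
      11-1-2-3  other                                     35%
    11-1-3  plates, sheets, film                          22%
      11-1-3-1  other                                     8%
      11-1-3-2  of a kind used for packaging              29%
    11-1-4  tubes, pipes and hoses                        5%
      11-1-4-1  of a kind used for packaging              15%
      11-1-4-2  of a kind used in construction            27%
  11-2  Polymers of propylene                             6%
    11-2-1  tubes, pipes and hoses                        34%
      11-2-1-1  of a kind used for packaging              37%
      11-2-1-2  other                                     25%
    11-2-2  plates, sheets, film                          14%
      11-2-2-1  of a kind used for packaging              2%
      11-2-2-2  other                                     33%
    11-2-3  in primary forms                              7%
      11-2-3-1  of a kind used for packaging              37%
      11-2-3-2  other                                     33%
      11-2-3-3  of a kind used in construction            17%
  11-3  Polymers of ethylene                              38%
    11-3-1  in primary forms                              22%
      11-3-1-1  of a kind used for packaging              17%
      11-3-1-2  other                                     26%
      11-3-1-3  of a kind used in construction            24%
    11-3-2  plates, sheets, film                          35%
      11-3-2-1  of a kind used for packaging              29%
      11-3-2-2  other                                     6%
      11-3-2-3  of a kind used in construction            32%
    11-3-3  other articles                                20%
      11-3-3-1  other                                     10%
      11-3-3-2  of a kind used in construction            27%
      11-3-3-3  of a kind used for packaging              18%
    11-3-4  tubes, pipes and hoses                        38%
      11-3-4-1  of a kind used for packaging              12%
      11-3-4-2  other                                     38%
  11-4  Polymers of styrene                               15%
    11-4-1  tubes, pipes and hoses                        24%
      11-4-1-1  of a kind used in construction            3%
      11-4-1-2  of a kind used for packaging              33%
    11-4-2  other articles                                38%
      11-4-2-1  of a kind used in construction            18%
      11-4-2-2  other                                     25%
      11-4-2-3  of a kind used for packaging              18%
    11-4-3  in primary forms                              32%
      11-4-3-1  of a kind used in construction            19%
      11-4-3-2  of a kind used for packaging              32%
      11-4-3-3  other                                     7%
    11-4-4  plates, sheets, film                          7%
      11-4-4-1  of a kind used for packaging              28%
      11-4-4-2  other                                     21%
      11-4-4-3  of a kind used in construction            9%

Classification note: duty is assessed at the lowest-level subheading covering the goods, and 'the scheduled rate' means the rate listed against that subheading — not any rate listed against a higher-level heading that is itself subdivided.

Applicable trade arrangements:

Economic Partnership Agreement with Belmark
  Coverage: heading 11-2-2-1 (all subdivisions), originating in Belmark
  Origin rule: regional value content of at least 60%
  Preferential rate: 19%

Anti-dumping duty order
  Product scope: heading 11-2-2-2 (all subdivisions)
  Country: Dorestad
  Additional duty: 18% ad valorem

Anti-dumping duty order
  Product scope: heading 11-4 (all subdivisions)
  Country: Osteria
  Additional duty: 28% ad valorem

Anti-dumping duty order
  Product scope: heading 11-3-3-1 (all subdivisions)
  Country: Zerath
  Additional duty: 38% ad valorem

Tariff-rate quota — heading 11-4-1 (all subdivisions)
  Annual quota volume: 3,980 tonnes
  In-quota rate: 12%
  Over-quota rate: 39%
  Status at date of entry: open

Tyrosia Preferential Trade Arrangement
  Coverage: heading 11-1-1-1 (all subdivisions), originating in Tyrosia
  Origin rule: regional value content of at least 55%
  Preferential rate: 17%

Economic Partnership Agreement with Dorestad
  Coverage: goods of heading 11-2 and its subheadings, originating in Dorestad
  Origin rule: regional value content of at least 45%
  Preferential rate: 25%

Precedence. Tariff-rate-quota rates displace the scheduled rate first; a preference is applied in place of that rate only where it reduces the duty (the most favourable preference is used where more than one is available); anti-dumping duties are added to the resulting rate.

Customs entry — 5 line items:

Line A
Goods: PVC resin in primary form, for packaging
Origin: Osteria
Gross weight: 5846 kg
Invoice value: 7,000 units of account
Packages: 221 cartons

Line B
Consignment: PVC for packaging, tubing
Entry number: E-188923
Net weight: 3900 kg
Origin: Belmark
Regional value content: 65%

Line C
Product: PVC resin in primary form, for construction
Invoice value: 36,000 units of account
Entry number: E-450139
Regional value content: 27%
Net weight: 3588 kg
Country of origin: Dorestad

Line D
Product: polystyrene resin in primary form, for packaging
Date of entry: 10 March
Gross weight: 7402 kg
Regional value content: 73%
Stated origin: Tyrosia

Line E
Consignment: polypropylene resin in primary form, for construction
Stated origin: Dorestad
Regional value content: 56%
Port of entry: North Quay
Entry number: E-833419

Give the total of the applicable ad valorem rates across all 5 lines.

137%

Line A: PVC → 11-1; resin in primary form → 11-1-2; for packaging → 11-1-2-2. Scheduled 36%. No special measure applies. → 36%.
Line B: PVC → 11-1; tubing → 11-1-4; for packaging → 11-1-4-1. Scheduled 15%. Belmark agreement on 11-2-2-1: 11-1-4-1 not covered. → 15%.
Line C: PVC → 11-1; resin in primary form → 11-1-2; for construction → 11-1-2-1. Scheduled 37%. Dorestad agreement on 11-2: 11-1-2-1 not covered. → 37%.
Line D: polystyrene → 11-4; resin in primary form → 11-4-3; for packaging → 11-4-3-2. Scheduled 32%. Tyrosia agreement on 11-1-1-1: 11-4-3-2 not covered. → 32%.
Line E: polypropylene → 11-2; resin in primary form → 11-2-3; for construction → 11-2-3-3. Scheduled 17%. Dorestad agreement on 11-2: RVC ≥ 45% → 25% available; preference 25% not lower than 17% → no reduction. → 17%.
Sum: 36% + 15% + 37% + 32% + 17% = 137%.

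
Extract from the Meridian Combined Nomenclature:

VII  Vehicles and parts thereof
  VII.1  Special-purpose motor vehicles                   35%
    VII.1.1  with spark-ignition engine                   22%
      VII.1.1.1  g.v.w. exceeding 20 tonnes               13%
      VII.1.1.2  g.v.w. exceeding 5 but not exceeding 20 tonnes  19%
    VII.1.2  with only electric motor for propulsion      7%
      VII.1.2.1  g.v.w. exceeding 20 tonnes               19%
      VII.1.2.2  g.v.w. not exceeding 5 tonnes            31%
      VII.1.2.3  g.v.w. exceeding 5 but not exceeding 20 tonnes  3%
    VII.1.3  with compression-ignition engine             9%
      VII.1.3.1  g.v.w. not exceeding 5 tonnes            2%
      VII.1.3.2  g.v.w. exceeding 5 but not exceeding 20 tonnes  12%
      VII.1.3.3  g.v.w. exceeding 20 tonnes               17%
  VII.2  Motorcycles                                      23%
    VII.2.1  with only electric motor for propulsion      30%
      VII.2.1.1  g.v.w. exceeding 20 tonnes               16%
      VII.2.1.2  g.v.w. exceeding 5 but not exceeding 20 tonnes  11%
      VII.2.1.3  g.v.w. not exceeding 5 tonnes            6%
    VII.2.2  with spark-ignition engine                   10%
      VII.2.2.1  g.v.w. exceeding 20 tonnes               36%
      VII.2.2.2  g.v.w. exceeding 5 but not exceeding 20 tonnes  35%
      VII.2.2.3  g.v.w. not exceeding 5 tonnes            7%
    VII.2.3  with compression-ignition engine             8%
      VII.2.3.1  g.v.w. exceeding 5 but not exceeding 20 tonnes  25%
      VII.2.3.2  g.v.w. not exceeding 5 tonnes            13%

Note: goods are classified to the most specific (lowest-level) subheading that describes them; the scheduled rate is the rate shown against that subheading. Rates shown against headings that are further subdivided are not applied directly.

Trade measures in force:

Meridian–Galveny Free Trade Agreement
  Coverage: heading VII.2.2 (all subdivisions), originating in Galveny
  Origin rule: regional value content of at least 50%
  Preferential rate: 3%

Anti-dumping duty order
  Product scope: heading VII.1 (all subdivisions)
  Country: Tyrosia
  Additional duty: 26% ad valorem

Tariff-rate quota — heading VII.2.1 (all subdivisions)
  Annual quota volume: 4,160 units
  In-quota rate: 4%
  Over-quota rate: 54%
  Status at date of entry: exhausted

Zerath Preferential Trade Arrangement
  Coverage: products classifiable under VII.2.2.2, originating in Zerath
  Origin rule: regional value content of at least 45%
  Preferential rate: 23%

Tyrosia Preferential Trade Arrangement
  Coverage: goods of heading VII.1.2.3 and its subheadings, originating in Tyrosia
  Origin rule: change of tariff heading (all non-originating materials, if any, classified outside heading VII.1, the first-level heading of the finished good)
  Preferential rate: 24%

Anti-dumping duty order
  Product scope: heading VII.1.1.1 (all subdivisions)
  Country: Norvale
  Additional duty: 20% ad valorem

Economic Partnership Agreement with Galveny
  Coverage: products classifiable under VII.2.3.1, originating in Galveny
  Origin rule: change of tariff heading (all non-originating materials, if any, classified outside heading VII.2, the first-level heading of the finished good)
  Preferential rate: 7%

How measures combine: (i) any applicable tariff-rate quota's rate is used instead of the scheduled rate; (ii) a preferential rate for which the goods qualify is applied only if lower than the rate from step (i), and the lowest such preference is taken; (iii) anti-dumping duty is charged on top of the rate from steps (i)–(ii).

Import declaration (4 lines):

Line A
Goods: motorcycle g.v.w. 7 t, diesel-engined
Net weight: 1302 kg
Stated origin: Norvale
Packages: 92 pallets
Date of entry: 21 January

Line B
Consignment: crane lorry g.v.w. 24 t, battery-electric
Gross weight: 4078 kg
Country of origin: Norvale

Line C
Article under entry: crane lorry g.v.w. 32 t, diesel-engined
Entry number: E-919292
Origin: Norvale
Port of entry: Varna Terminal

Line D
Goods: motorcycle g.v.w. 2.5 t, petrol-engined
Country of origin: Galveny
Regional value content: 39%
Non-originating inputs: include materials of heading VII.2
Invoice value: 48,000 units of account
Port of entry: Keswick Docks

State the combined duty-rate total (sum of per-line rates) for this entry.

68%

Line A: motorcycle → VII.2; diesel-engined → VII.2.3; g.v.w. 7 t → VII.2.3.1. Scheduled 25%. No special measure applies. → 25%.
Line B: crane lorry → VII.1; battery-electric → VII.1.2; g.v.w. 24 t → VII.1.2.1. Scheduled 19%. No special measure applies. → 19%.
Line C: crane lorry → VII.1; diesel-engined → VII.1.3; g.v.w. 32 t → VII.1.3.3. Scheduled 17%. No special measure applies. → 17%.
Line D: motorcycle → VII.2; petrol-engined → VII.2.2; g.v.w. 2.5 t → VII.2.2.3. Scheduled 7%. Galveny agreement on VII.2.2: RVC < 50%; Galveny agreement on VII.2.3.1: VII.2.2.3 not covered. → 7%.
Sum: 25% + 19% + 17% + 7% = 68%.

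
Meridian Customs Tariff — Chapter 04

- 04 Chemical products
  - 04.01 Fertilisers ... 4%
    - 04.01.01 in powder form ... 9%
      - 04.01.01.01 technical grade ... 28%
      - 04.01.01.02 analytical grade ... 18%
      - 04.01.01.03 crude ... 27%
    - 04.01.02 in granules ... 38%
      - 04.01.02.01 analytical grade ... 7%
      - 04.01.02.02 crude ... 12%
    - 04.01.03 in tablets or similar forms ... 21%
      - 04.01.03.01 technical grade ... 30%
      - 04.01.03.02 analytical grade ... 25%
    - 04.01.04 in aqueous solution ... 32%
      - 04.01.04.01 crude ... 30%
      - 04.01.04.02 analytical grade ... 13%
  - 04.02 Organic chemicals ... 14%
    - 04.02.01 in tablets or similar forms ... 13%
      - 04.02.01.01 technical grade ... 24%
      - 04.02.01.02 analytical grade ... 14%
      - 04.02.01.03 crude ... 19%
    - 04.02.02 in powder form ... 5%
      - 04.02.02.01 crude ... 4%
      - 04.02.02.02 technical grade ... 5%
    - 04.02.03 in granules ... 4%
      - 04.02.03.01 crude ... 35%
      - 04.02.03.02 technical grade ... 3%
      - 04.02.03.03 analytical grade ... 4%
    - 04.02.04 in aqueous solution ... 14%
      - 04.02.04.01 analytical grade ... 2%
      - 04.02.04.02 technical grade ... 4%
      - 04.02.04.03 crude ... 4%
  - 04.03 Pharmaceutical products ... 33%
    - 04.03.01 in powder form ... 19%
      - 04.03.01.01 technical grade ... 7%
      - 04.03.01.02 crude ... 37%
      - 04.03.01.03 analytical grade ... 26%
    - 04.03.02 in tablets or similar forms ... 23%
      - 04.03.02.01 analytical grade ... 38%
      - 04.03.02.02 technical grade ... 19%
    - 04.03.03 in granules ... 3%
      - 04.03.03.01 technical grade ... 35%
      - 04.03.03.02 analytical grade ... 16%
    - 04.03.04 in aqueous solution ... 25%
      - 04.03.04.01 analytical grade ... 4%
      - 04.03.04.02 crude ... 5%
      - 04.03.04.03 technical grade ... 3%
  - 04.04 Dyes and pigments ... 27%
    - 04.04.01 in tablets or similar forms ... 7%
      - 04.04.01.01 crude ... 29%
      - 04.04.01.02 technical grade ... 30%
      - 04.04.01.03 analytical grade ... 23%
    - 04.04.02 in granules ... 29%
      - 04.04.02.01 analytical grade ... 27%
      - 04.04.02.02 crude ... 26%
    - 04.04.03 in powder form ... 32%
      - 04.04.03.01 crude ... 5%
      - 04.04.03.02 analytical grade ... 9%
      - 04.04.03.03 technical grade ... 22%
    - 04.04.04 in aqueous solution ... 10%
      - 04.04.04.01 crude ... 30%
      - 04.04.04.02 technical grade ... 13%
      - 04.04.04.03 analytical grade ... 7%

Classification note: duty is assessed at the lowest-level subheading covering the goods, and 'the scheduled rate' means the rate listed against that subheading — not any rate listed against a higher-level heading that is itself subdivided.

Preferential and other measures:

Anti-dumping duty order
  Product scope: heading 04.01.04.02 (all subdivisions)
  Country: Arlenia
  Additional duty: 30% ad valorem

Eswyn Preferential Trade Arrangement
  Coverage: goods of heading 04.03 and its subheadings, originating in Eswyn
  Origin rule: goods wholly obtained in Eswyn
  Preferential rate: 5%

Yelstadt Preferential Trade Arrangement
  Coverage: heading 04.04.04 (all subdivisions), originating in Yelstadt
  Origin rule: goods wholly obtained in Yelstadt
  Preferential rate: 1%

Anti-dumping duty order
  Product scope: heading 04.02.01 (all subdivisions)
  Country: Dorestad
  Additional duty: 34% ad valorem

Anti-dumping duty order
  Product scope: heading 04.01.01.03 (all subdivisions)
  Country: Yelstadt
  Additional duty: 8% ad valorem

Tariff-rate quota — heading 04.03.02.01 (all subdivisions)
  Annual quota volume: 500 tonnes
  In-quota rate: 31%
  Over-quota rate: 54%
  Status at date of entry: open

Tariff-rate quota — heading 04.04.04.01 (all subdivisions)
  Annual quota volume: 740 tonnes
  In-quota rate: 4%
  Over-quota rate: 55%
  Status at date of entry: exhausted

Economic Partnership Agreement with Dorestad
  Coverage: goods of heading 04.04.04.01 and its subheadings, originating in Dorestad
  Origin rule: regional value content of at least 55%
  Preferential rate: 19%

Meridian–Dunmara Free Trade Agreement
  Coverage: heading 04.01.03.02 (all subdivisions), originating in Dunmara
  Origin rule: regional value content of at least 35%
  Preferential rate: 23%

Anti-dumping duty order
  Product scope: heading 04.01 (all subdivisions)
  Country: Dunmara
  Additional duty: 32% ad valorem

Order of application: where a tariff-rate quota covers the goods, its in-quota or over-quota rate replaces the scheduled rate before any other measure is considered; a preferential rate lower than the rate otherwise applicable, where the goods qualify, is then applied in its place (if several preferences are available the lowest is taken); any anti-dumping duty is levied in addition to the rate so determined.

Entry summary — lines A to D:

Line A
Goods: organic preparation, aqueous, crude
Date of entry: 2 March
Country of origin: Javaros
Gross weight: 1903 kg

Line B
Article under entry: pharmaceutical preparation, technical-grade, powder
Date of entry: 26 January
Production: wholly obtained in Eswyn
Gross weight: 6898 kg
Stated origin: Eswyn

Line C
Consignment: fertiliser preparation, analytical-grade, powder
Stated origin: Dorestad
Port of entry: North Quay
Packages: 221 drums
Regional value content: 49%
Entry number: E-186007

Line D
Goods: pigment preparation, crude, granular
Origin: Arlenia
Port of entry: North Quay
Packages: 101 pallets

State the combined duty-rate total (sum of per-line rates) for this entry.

53%

Line A: organic → 04.02; aqueous → 04.02.04; crude → 04.02.04.03. Scheduled 4%. No special measure applies. → 4%.
Line B: pharmaceutical → 04.03; powder → 04.03.01; technical-grade → 04.03.01.01. Scheduled 7%. Eswyn agreement on 04.03: wholly obtained → 5% available; preferential 5%. → 5%.
Line C: fertiliser → 04.01; powder → 04.01.01; analytical-grade → 04.01.01.02. Scheduled 18%. Dorestad agreement on 04.04.04.01: 04.01.01.02 not covered. → 18%.
Line D: pigment → 04.04; granular → 04.04.02; crude → 04.04.02.02. Scheduled 26%. No special measure applies. → 26%.
Sum: 4% + 5% + 18% + 26% = 53%.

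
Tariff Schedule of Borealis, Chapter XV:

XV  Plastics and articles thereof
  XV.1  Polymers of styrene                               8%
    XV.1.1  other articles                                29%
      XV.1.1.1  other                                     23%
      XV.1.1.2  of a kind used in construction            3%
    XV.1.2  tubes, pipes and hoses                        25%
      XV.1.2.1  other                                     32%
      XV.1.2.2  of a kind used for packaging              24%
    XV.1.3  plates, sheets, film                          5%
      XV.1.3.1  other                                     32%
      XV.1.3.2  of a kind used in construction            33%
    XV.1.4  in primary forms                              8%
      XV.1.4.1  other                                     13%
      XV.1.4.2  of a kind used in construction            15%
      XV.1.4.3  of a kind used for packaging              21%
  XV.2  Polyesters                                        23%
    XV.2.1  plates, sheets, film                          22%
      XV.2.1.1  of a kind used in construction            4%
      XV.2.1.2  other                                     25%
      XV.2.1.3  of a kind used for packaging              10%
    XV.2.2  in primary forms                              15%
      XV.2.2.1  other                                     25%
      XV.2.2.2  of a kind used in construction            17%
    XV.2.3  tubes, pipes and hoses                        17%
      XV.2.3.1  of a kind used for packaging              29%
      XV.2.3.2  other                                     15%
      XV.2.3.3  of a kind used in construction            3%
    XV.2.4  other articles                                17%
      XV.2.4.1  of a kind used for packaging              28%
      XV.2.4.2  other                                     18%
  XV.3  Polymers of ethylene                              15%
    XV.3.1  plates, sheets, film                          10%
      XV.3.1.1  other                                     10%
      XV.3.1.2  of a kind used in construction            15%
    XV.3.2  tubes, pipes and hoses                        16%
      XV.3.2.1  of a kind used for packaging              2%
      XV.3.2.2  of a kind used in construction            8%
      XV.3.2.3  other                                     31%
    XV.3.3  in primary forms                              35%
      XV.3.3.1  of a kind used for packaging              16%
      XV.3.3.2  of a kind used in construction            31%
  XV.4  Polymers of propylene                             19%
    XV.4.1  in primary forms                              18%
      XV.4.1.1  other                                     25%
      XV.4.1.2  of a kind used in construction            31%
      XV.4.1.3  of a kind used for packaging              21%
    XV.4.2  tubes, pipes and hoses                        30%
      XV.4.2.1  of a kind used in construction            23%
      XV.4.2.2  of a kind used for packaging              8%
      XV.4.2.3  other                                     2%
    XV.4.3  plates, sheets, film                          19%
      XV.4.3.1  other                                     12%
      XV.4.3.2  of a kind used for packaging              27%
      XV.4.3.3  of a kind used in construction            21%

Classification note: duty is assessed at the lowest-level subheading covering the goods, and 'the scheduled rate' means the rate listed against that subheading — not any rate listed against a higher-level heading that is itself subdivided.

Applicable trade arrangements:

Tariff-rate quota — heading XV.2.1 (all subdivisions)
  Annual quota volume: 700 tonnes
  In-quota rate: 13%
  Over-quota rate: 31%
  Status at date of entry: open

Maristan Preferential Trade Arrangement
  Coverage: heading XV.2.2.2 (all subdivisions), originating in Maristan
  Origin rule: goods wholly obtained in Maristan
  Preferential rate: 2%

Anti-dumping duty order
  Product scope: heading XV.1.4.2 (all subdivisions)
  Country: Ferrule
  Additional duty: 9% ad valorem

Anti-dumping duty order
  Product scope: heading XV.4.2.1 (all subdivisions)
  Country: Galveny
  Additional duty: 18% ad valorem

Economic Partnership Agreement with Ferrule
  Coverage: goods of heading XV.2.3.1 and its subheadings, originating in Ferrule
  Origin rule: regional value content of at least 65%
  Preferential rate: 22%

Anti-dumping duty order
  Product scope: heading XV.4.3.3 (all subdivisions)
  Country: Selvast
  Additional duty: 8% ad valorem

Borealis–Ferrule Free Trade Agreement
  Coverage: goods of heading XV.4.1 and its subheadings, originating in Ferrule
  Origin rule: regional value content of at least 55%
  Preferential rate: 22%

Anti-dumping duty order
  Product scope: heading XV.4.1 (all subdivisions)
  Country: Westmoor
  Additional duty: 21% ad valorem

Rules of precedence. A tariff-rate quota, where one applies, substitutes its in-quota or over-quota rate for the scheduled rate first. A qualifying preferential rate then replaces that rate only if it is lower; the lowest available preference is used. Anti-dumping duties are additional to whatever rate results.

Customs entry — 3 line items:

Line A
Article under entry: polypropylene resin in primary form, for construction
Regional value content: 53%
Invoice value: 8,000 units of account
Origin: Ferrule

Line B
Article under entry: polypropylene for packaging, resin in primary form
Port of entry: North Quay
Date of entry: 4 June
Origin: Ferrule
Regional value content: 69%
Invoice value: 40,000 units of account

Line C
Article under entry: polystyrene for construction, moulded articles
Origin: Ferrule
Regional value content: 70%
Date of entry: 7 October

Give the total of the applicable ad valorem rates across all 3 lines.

Line A: polypropylene → XV.4; resin in primary form → XV.4.1; for construction → XV.4.1.2. Scheduled 31%. Ferrule agreement on XV.2.3.1: XV.4.1.2 not covered; Ferrule agreement on XV.4.1: RVC < 55%. → 31%.
Line B: polypropylene → XV.4; resin in primary form → XV.4.1; for packaging → XV.4.1.3. Scheduled 21%. Ferrule agreement on XV.2.3.1: XV.4.1.3 not covered; Ferrule agreement on XV.4.1: RVC ≥ 55% → 22% available; preference 22% not lower than 21% → no reduction. → 21%.
Line C: polystyrene → XV.1; moulded articles → XV.1.1; for construction → XV.1.1.2. Scheduled 3%. Ferrule agreement on XV.2.3.1: XV.1.1.2 not covered; Ferrule agreement on XV.4.1: XV.1.1.2 not covered. → 3%.
Sum: 31% + 21% + 3% = 55%.

55%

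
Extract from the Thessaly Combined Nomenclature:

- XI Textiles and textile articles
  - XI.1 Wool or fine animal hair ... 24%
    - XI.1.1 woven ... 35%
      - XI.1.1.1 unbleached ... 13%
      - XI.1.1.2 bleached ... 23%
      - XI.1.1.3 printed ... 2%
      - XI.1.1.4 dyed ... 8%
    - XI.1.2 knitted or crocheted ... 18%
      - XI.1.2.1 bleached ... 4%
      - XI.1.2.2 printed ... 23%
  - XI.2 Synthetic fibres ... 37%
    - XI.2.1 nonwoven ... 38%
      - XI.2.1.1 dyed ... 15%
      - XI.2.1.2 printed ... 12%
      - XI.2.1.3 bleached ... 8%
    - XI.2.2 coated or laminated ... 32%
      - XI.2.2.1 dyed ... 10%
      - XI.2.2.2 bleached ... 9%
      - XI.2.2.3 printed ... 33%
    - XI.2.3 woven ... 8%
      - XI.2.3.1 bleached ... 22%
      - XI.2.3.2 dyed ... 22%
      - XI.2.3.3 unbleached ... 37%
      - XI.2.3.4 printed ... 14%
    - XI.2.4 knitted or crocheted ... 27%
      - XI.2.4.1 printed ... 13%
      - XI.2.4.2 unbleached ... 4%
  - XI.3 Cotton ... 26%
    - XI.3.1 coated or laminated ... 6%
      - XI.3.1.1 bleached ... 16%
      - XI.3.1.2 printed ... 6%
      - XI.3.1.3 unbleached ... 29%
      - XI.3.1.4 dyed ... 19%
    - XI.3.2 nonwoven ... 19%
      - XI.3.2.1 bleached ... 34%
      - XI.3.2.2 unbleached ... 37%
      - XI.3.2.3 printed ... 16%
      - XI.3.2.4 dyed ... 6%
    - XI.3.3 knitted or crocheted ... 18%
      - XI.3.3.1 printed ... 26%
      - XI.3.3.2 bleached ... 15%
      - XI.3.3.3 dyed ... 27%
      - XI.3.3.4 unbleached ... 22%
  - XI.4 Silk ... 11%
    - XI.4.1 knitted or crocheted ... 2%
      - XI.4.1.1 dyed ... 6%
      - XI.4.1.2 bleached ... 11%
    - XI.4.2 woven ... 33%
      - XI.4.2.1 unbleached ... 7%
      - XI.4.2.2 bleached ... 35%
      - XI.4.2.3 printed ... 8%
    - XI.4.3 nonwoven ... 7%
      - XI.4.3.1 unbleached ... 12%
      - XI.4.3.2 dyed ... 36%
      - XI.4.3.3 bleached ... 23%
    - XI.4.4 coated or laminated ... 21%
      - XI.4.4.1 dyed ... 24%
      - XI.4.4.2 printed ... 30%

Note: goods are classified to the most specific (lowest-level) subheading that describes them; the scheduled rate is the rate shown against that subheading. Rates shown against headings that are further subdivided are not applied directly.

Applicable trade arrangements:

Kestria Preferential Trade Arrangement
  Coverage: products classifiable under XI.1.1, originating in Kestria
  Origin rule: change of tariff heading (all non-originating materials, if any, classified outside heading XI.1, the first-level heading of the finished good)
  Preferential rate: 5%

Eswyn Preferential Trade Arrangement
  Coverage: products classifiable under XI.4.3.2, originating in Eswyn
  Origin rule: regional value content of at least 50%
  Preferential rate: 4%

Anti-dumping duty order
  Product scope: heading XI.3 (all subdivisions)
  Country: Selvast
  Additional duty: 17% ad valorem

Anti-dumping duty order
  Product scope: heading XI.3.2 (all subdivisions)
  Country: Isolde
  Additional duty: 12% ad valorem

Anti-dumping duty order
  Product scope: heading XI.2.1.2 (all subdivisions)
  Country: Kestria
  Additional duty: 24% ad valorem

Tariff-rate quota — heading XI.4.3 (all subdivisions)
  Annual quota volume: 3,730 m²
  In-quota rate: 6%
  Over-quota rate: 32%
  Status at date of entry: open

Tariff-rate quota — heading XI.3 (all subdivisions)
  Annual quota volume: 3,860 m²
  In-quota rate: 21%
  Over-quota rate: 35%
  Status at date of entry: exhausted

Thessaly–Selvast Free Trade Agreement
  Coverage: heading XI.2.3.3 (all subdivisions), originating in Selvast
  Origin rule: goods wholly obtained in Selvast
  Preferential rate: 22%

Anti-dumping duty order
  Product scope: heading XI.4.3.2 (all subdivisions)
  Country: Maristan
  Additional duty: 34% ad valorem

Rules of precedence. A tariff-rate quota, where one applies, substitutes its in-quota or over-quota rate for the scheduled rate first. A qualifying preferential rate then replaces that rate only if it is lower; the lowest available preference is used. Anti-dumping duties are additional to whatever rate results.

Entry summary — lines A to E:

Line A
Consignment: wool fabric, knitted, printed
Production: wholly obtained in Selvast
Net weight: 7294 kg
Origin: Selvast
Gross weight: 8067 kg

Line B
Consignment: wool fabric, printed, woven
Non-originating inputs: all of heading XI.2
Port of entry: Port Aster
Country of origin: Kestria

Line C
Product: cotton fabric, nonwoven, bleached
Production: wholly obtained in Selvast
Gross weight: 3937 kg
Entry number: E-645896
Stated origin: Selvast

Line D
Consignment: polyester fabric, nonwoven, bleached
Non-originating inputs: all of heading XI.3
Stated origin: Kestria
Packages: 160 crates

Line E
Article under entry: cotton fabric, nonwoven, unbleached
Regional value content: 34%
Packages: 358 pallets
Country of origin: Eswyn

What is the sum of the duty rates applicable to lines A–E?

Line A: wool → XI.1; knitted → XI.1.2; printed → XI.1.2.2. Scheduled 23%. Selvast agreement on XI.2.3.3: XI.1.2.2 not covered. → 23%.
Line B: wool → XI.1; woven → XI.1.1; printed → XI.1.1.3. Scheduled 2%. Kestria agreement on XI.1.1: CTH met → 5% available; preference 5% not lower than 2% → no reduction. → 2%.
Line C: cotton → XI.3; nonwoven → XI.3.2; bleached → XI.3.2.1. Scheduled 34%. quota on XI.3 exhausted → over-quota 35%; Selvast agreement on XI.2.3.3: XI.3.2.1 not covered; anti-dumping (Selvast, XI.3): +17%; total 35% + 17% = 52%. → 52%.
Line D: polyester → XI.2; nonwoven → XI.2.1; bleached → XI.2.1.3. Scheduled 8%. Kestria agreement on XI.1.1: XI.2.1.3 not covered. → 8%.
Line E: cotton → XI.3; nonwoven → XI.3.2; unbleached → XI.3.2.2. Scheduled 37%. quota on XI.3 exhausted → over-quota 35%; Eswyn agreement on XI.4.3.2: XI.3.2.2 not covered. → 35%.
Sum: 23% + 2% + 52% + 8% + 35% = 120%.

120%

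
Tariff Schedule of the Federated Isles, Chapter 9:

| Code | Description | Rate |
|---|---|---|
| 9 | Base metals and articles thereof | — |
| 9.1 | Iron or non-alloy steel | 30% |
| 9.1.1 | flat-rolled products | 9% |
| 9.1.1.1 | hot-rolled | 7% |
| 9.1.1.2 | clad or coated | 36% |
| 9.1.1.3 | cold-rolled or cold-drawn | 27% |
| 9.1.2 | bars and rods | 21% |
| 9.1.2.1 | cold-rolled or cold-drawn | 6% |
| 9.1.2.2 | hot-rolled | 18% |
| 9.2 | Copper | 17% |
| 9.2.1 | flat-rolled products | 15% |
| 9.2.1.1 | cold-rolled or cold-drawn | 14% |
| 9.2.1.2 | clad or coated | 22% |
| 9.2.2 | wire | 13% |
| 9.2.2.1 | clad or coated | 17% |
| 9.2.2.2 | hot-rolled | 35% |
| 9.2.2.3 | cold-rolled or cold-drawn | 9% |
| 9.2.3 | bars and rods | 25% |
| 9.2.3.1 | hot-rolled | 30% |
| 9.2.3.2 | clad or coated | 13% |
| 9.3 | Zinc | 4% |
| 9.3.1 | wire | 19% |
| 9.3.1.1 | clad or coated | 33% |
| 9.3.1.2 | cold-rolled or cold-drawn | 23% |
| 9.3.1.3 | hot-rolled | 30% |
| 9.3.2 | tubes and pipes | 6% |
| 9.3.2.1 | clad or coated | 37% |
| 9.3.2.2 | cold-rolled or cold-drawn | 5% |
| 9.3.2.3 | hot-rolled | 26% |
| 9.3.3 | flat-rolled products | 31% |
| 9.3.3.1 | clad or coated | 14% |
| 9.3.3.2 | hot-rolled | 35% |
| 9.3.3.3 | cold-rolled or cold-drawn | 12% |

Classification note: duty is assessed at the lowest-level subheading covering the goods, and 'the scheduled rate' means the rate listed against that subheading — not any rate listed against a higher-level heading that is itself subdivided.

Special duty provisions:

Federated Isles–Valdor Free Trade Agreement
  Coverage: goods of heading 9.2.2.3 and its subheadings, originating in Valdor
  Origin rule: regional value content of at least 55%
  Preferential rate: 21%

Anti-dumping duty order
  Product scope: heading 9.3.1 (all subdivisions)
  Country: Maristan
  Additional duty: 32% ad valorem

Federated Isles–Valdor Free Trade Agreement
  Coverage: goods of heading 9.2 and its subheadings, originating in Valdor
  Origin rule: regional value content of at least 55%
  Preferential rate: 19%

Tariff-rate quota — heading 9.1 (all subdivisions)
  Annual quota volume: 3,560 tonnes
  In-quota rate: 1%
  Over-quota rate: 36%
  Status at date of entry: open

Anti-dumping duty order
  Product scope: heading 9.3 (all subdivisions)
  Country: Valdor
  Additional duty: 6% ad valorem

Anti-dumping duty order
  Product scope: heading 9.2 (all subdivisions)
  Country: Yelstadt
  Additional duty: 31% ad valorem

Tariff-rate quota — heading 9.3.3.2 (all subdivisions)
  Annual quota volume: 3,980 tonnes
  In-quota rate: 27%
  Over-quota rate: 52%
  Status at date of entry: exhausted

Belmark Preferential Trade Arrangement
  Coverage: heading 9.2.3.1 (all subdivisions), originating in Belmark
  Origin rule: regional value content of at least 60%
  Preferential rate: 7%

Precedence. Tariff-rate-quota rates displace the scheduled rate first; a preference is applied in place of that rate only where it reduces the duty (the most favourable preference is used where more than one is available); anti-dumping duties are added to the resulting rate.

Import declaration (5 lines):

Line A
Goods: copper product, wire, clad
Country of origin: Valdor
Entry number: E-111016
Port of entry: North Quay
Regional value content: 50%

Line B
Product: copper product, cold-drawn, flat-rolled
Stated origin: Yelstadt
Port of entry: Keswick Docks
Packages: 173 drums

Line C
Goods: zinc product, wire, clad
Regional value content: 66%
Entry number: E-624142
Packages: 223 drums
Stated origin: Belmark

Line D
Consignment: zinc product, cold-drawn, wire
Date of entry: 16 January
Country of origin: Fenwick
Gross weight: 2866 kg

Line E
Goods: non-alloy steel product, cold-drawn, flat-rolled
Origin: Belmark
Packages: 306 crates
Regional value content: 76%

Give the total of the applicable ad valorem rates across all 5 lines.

119%

Line A: copper → 9.2; wire → 9.2.2; clad → 9.2.2.1. Scheduled 17%. Valdor agreement on 9.2.2.3: 9.2.2.1 not covered; Valdor agreement on 9.2: RVC < 55%. → 17%.
Line B: copper → 9.2; flat-rolled → 9.2.1; cold-drawn → 9.2.1.1. Scheduled 14%. anti-dumping (Yelstadt, 9.2): +31%; total 14% + 31% = 45%. → 45%.
Line C: zinc → 9.3; wire → 9.3.1; clad → 9.3.1.1. Scheduled 33%. Belmark agreement on 9.2.3.1: 9.3.1.1 not covered. → 33%.
Line D: zinc → 9.3; wire → 9.3.1; cold-drawn → 9.3.1.2. Scheduled 23%. No special measure applies. → 23%.
Line E: non-alloy steel → 9.1; flat-rolled → 9.1.1; cold-drawn → 9.1.1.3. Scheduled 27%. quota on 9.1 open → in-quota 1%; Belmark agreement on 9.2.3.1: 9.1.1.3 not covered. → 1%.
Sum: 17% + 45% + 33% + 23% + 1% = 119%.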